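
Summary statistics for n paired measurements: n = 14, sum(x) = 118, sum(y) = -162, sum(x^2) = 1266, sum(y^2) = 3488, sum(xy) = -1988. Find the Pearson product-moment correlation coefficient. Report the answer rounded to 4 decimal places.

S_xy = nΣxy − ΣxΣy = 14·(-1988) − 118·(-162) = -27832 − (-19116) = -8716
S_xx = nΣx² − (Σx)² = 14·1266 − 118² = 17724 − 13924 = 3800
S_yy = nΣy² − (Σy)² = 14·3488 − (-162)² = 48832 − 26244 = 22588
r = S_xy / √(S_xx·S_yy) = -8716 / √(3800·22588) = -8716 / √85834400 = -8716 / 9264.6856 = -0.9408

-0.9408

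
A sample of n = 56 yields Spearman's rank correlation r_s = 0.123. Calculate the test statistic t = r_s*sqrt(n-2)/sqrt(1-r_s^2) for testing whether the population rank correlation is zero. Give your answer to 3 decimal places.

1 − r_s² = 1 − 0.015129 = 0.984871;  √(1−r_s²) = 0.992407
√(n−2) = √54 = 7.348469
t = r_s·√(n−2)/√(1−r_s²) = 0.123 · 7.348469 / 0.992407 = 0.911

0.911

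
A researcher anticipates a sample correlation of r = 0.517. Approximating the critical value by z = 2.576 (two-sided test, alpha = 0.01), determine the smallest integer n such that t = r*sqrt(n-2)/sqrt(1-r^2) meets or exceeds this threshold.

21

Need r·√(n−2)/√(1−r²) ≥ 2.576
√(n−2) ≥ 2.576·√(1−0.267289) / 0.517 = 2.576·0.855985 / 0.517 = 4.2650
n−2 ≥ 18.1902  ⇒  n ≥ 20.1902
Smallest integer n = 21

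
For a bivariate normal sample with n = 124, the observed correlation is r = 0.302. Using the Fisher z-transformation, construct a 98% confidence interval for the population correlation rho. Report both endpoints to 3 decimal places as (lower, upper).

(0.100, 0.480)

Fisher z: z_r = atanh(r) = ½·ln((1+0.302)/(1−0.302)) = 0.311719
SE(z) = 1/√(n−3) = 1/√121 = 0.090909
98% ⇒ z* = 2.326; margin = 2.326·0.090909 = 0.211454
CI on z-scale: (0.100265, 0.523173)
Back-transform: tanh(0.100265) = 0.099930, tanh(0.523173) = 0.480145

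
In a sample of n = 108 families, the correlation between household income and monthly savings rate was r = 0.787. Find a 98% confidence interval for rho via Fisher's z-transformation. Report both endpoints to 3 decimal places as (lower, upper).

(0.684, 0.859)

z_r = atanh(0.787) = 1.063501;  SE = 1/√(n−3) = 1/√105 = 0.097590
z-limits: 1.063501 ± 2.326·0.097590 = 1.063501 ± 0.226994 = [0.836507, 1.290495]
ρ-limits: (tanh 0.836507, tanh 1.290495) = (0.684, 0.859)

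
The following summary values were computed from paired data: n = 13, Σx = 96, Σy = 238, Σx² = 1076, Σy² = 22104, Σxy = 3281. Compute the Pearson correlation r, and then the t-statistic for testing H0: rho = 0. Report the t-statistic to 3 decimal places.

S_xy = nΣxy − ΣxΣy = 13·3281 − 96·238 = 42653 − 22848 = 19805
S_xx = nΣx² − (Σx)² = 13·1076 − 96² = 13988 − 9216 = 4772
S_yy = nΣy² − (Σy)² = 13·22104 − 238² = 287352 − 56644 = 230708
r = S_xy / √(S_xx·S_yy) = 19805 / √(4772·230708) = 19805 / √1100938576 = 19805 / 33180.3945 = 0.5969
t = r·√(n−2)/√(1−r²) = 0.5969·√11 / √(1−0.356290) = 1.979693 / 0.802315 = 2.467

2.467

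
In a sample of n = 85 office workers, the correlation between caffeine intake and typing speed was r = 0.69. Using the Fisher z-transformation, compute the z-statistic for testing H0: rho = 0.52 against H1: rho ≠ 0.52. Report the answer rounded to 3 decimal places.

2.460

z_r = atanh(0.69) = 0.847956,  z_0 = atanh(0.52) = 0.576340
SE = 1/√(n−3) = 1/√82 = 0.110432
z = (z_r − z_0)/SE = (0.847956 − 0.576340) / 0.110432 = 0.271616 / 0.110432 = 2.460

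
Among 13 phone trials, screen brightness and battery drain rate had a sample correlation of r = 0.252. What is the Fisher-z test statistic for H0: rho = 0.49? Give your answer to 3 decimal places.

z_r = atanh(0.252) = 0.257547,  z_0 = atanh(0.49) = 0.536060
SE = 1/√(n−3) = 1/√10 = 0.316228
z = (z_r − z_0)/SE = (0.257547 − 0.536060) / 0.316228 = -0.278513 / 0.316228 = -0.881

-0.881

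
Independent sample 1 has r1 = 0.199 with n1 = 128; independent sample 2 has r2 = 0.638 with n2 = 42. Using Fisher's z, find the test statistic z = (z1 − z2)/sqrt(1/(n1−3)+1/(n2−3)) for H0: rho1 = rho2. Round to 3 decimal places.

-3.016

z1 = atanh(0.199) = 0.201691,  z2 = atanh(0.638) = 0.754794
SE = √(1/(n1−3) + 1/(n2−3)) = √(1/125 + 1/39) = √(0.0080000 + 0.0256410) = √0.0336410 = 0.183415
z = (z1 − z2)/SE = (0.201691 − 0.754794) / 0.183415 = -0.553103 / 0.183415 = -3.016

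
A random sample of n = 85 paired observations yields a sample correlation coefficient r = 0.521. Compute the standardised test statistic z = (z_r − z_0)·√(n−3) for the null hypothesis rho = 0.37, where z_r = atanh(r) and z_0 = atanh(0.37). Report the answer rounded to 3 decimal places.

Fisher z: atanh(0.521) = 0.577711, atanh(0.37) = 0.388423
z = (z_r − z_0)·√(n−3) = (0.577711 − 0.388423)·√82 = 0.189288 · 9.055385 = 1.714

1.714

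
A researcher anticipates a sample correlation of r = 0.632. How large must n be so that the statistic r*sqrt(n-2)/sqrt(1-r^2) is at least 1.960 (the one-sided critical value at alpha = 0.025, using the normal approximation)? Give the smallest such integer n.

r√(n−2)/√(1−r²) ≥ 1.960  ⇔  n−2 ≥ (1.960)²·(1−r²)/r²
(1−r²)/r² = (1−0.399424)/0.399424 = 1.5036
n ≥ 2 + 3.8416·1.5036 = 2 + 5.7762 = 7.7762
⌈7.7762⌉ = 8

8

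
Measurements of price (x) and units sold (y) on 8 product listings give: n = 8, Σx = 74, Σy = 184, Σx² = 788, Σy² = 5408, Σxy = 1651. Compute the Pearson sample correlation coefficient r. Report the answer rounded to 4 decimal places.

S_xy = nΣxy − ΣxΣy = 8·1651 − 74·184 = 13208 − 13616 = -408
S_xx = nΣx² − (Σx)² = 8·788 − 74² = 6304 − 5476 = 828
S_yy = nΣy² − (Σy)² = 8·5408 − 184² = 43264 − 33856 = 9408
r = S_xy / √(S_xx·S_yy) = -408 / √(828·9408) = -408 / √7789824 = -408 / 2791.0256 = -0.1462

-0.1462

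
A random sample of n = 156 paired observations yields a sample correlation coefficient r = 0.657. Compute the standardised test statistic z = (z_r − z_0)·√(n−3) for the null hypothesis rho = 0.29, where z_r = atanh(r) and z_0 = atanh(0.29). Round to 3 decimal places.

6.048

Fisher z: atanh(0.657) = 0.787517, atanh(0.29) = 0.298566
z = (z_r − z_0)·√(n−3) = (0.787517 − 0.298566)·√153 = 0.488951 · 12.369317 = 6.048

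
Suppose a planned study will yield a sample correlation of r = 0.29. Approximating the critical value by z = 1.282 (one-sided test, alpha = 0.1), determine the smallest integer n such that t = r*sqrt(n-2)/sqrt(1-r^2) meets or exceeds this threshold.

Need r·√(n−2)/√(1−r²) ≥ 1.282
√(n−2) ≥ 1.282·√(1−0.0841) / 0.29 = 1.282·0.957027 / 0.29 = 4.2307
n−2 ≥ 17.8988  ⇒  n ≥ 19.8988
Smallest integer n = 20

20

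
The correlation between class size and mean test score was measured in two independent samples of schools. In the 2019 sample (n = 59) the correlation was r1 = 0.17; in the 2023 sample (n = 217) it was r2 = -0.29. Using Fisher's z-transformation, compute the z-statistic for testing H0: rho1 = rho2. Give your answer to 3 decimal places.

3.133

z1 = atanh(0.17) = 0.171667,  z2 = atanh(-0.29) = -0.298566
SE = √(1/(n1−3) + 1/(n2−3)) = √(1/56 + 1/214) = √(0.0178571 + 0.0046729) = √0.0225300 = 0.150100
z = (z1 − z2)/SE = (0.171667 − (-0.298566)) / 0.150100 = 0.470233 / 0.150100 = 3.133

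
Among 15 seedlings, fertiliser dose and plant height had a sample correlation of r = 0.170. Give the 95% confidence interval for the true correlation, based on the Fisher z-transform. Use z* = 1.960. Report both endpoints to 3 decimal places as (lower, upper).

(-0.375, 0.628)

z_r = atanh(0.170) = 0.171667;  SE = 1/√(n−3) = 1/√12 = 0.288675
z-limits: 0.171667 ± 1.960·0.288675 = 0.171667 ± 0.565803 = [-0.394136, 0.737470]
ρ-limits: (tanh -0.394136, tanh 0.737470) = (-0.375, 0.628)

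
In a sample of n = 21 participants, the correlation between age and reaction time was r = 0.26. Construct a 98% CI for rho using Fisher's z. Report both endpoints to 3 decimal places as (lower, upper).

(-0.275, 0.672)

Fisher z: z_r = atanh(r) = ½·ln((1+0.26)/(1−0.26)) = 0.266108
SE(z) = 1/√(n−3) = 1/√18 = 0.235702
98% ⇒ z* = 2.326; margin = 2.326·0.235702 = 0.548243
CI on z-scale: (-0.282135, 0.814351)
Back-transform: tanh(-0.282135) = -0.274880, tanh(0.814351) = 0.671983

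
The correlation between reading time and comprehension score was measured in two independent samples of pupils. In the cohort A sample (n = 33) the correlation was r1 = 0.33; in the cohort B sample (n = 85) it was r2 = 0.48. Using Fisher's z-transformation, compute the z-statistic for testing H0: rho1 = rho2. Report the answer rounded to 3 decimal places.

-0.844

z1 = atanh(0.33) = 0.342828,  z2 = atanh(0.48) = 0.522984
SE = √(1/(n1−3) + 1/(n2−3)) = √(1/30 + 1/82) = √(0.0333333 + 0.0121951) = √0.0455284 = 0.213374
z = (z1 − z2)/SE = (0.342828 − 0.522984) / 0.213374 = -0.180156 / 0.213374 = -0.844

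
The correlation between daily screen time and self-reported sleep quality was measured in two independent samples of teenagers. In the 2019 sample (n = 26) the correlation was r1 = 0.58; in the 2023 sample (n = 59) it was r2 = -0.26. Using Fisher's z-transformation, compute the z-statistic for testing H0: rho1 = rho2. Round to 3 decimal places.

3.749

z1 = atanh(0.58) = 0.662463,  z2 = atanh(-0.26) = -0.266108
SE = √(1/(n1−3) + 1/(n2−3)) = √(1/23 + 1/56) = √(0.0434783 + 0.0178571) = √0.0613354 = 0.247660
z = (z1 − z2)/SE = (0.662463 − (-0.266108)) / 0.247660 = 0.928571 / 0.247660 = 3.749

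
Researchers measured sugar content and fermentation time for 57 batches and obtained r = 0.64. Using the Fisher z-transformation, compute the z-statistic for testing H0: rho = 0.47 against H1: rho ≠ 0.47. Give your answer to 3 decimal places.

1.823

Fisher z: atanh(0.64) = 0.758174, atanh(0.47) = 0.510070
z = (z_r − z_0)·√(n−3) = (0.758174 − 0.510070)·√54 = 0.248104 · 7.348469 = 1.823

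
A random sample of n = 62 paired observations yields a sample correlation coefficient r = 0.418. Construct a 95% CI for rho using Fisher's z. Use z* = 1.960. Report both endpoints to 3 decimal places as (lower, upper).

Fisher z: z_r = atanh(r) = ½·ln((1+0.418)/(1−0.418)) = 0.445266
SE(z) = 1/√(n−3) = 1/√59 = 0.130189
95% ⇒ z* = 1.960; margin = 1.960·0.130189 = 0.255170
CI on z-scale: (0.190096, 0.700436)
Back-transform: tanh(0.190096) = 0.187839, tanh(0.700436) = 0.604644

(0.188, 0.605)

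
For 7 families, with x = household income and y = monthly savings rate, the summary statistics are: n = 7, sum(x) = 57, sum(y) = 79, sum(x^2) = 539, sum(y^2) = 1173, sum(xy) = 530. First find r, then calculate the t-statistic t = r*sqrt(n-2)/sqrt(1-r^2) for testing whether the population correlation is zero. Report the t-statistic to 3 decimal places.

-2.792

S_xy = nΣxy − ΣxΣy = 7·530 − 57·79 = 3710 − 4503 = -793
S_xx = nΣx² − (Σx)² = 7·539 − 57² = 3773 − 3249 = 524
S_yy = nΣy² − (Σy)² = 7·1173 − 79² = 8211 − 6241 = 1970
r = S_xy / √(S_xx·S_yy) = -793 / √(524·1970) = -793 / √1032280 = -793 / 1016.0118 = -0.7805
t = r·√(n−2)/√(1−r²) = -0.7805·√5 / √(1−0.609180) = -1.745251 / 0.625156 = -2.792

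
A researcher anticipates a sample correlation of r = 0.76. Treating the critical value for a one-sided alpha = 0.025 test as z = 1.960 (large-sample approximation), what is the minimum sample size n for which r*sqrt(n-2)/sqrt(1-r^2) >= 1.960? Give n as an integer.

Need r·√(n−2)/√(1−r²) ≥ 1.960
√(n−2) ≥ 1.960·√(1−0.5776) / 0.76 = 1.960·0.649923 / 0.76 = 1.6761
n−2 ≥ 2.8093  ⇒  n ≥ 4.8093
Smallest integer n = 5

5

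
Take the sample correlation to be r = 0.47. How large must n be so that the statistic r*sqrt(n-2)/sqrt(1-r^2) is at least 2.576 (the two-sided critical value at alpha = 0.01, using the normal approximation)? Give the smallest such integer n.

26

r√(n−2)/√(1−r²) ≥ 2.576  ⇔  n−2 ≥ (2.576)²·(1−r²)/r²
(1−r²)/r² = (1−0.2209)/0.2209 = 3.5269
n ≥ 2 + 6.635776·3.5269 = 2 + 23.4037 = 25.4037
⌈25.4037⌉ = 26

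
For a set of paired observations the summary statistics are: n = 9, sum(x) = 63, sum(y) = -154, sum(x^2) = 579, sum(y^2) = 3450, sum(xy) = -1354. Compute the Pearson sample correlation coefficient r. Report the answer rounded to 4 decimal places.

Numerator: nΣxy − (Σx)(Σy) = 9·(-1354) − (63)(-154) = -2484
Denominator: √[(nΣx²−(Σx)²)(nΣy²−(Σy)²)]
  nΣx²−(Σx)² = 9·579 − 3969 = 1242;  nΣy²−(Σy)² = 9·3450 − 23716 = 7334
  √(1242·7334) = √9108828 = 3018.0835
r = -2484 / 3018.0835 = -0.8230

-0.8230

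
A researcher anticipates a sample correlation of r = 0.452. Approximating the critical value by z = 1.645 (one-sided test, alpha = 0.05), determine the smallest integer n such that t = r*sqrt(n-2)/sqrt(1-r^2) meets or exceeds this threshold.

Need r·√(n−2)/√(1−r²) ≥ 1.645
√(n−2) ≥ 1.645·√(1−0.204304) / 0.452 = 1.645·0.892018 / 0.452 = 3.2464
n−2 ≥ 10.5391  ⇒  n ≥ 12.5391
Smallest integer n = 13

13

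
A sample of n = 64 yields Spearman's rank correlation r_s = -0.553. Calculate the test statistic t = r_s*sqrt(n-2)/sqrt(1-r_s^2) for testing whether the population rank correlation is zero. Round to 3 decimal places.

1 − r_s² = 1 − 0.305809 = 0.694191;  √(1−r_s²) = 0.833181
√(n−2) = √62 = 7.874008
t = r_s·√(n−2)/√(1−r_s²) = -0.553 · 7.874008 / 0.833181 = -5.226

-5.226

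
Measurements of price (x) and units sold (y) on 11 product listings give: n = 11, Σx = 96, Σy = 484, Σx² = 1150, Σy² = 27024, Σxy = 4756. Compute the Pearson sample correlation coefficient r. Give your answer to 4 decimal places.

0.3978

Numerator: nΣxy − (Σx)(Σy) = 11·4756 − (96)(484) = 5852
Denominator: √[(nΣx²−(Σx)²)(nΣy²−(Σy)²)]
  nΣx²−(Σx)² = 11·1150 − 9216 = 3434;  nΣy²−(Σy)² = 11·27024 − 234256 = 63008
  √(3434·63008) = √216369472 = 14709.5028
r = 5852 / 14709.5028 = 0.3978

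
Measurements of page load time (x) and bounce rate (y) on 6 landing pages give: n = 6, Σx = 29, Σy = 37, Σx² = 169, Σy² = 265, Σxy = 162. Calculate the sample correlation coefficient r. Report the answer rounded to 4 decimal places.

Numerator: nΣxy − (Σx)(Σy) = 6·162 − (29)(37) = -101
Denominator: √[(nΣx²−(Σx)²)(nΣy²−(Σy)²)]
  nΣx²−(Σx)² = 6·169 − 841 = 173;  nΣy²−(Σy)² = 6·265 − 1369 = 221
  √(173·221) = √38233 = 195.5326
r = -101 / 195.5326 = -0.5165

-0.5165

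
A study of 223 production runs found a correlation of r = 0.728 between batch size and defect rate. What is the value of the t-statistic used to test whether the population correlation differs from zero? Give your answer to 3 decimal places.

15.786

1 − r² = 1 − 0.529984 = 0.470016;  √(1−r²) = 0.685577
√(n−2) = √221 = 14.866069
t = r·√(n−2)/√(1−r²) = 0.728 · 14.866069 / 0.685577 = 15.786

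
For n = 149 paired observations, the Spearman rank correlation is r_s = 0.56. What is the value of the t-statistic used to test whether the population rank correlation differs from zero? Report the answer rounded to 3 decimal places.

1 − r_s² = 1 − 0.3136 = 0.6864;  √(1−r_s²) = 0.828493
√(n−2) = √147 = 12.124356
t = r_s·√(n−2)/√(1−r_s²) = 0.56 · 12.124356 / 0.828493 = 8.195

8.195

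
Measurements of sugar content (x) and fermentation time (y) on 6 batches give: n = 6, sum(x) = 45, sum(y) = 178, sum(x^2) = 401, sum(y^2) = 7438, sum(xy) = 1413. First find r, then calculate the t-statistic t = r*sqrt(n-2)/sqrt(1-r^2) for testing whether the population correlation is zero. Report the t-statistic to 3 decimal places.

0.431

S_xy = nΣxy − ΣxΣy = 6·1413 − 45·178 = 8478 − 8010 = 468
S_xx = nΣx² − (Σx)² = 6·401 − 45² = 2406 − 2025 = 381
S_yy = nΣy² − (Σy)² = 6·7438 − 178² = 44628 − 31684 = 12944
r = S_xy / √(S_xx·S_yy) = 468 / √(381·12944) = 468 / √4931664 = 468 / 2220.7350 = 0.2107
t = r·√(n−2)/√(1−r²) = 0.2107·√4 / √(1−0.044394) = 0.421400 / 0.977551 = 0.431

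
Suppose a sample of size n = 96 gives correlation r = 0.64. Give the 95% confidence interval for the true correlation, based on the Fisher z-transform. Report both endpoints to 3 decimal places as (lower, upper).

Fisher z: z_r = atanh(r) = ½·ln((1+0.64)/(1−0.64)) = 0.758174
SE(z) = 1/√(n−3) = 1/√93 = 0.103695
95% ⇒ z* = 1.960; margin = 1.960·0.103695 = 0.203242
CI on z-scale: (0.554932, 0.961416)
Back-transform: tanh(0.554932) = 0.504208, tanh(0.961416) = 0.744908

(0.504, 0.745)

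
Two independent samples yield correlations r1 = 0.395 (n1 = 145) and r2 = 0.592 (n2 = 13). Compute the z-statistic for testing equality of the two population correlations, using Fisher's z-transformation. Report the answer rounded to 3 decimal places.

-0.804

Fisher z-transforms: z1 = atanh(0.395) = 0.417711, z2 = atanh(0.592) = 0.680740; difference d = -0.263029
Var(d) = 1/142 + 1/10 = 0.0070423 + 0.1000000 = 0.1070423
z = d/√Var(d) = -0.263029 / √0.1070423 = -0.263029 / 0.327173 = -0.804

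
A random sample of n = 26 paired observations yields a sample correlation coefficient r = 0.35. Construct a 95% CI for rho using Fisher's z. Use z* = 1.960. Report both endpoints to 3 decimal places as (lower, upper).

(-0.043, 0.649)

Fisher z: z_r = atanh(r) = ½·ln((1+0.35)/(1−0.35)) = 0.365444
SE(z) = 1/√(n−3) = 1/√23 = 0.208514
95% ⇒ z* = 1.960; margin = 1.960·0.208514 = 0.408687
CI on z-scale: (-0.043243, 0.774131)
Back-transform: tanh(-0.043243) = -0.043216, tanh(0.774131) = 0.649325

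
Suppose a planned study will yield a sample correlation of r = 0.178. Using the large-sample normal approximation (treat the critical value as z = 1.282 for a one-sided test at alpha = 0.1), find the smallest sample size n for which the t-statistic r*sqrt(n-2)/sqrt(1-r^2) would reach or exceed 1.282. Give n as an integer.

53

Need r·√(n−2)/√(1−r²) ≥ 1.282
√(n−2) ≥ 1.282·√(1−0.031684) / 0.178 = 1.282·0.984030 / 0.178 = 7.0872
n−2 ≥ 50.2284  ⇒  n ≥ 52.2284
Smallest integer n = 53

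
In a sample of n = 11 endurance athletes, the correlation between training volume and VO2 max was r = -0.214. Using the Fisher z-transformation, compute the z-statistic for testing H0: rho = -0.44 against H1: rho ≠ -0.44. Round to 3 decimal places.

Fisher z: atanh(-0.214) = -0.217360, atanh(-0.44) = -0.472231
z = (z_r − z_0)·√(n−3) = (-0.217360 − (-0.472231))·√8 = 0.254871 · 2.828427 = 0.721

0.721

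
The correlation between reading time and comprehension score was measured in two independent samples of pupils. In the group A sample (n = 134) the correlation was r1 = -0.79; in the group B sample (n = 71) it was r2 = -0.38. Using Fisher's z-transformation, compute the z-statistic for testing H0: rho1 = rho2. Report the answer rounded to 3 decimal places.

Fisher z-transforms: z1 = atanh(-0.79) = -1.071432, z2 = atanh(-0.38) = -0.400060; difference d = -0.671372
Var(d) = 1/131 + 1/68 = 0.0076336 + 0.0147059 = 0.0223395
z = d/√Var(d) = -0.671372 / √0.0223395 = -0.671372 / 0.149464 = -4.492

-4.492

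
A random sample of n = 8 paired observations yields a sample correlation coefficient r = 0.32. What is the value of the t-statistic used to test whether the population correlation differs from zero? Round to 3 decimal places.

0.827

t = r·√(n−2) / √(1−r²) with r = 0.32, n = 8
  = 0.32·√6 / √(1 − 0.1024)
  = 0.32·2.449490 / 0.947418
  = 0.783837 / 0.947418 = 0.827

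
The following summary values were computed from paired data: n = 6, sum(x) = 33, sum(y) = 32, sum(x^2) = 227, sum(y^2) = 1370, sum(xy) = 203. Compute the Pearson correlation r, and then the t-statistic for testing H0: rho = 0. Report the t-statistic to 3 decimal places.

Numerator: nΣxy − (Σx)(Σy) = 6·203 − (33)(32) = 162
Denominator: √[(nΣx²−(Σx)²)(nΣy²−(Σy)²)]
  nΣx²−(Σx)² = 6·227 − 1089 = 273;  nΣy²−(Σy)² = 6·1370 − 1024 = 7196
  √(273·7196) = √1964508 = 1401.6091
r = 162 / 1401.6091 = 0.1156
t = r·√(n−2)/√(1−r²) = 0.1156·√4 / √(1−0.013363) = 0.231200 / 0.993296 = 0.233

0.233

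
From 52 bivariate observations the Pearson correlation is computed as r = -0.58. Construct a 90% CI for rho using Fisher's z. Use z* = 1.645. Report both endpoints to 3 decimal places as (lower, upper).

Fisher z: z_r = atanh(r) = ½·ln((1+(-0.58))/(1−(-0.58))) = -0.662463
SE(z) = 1/√(n−3) = 1/√49 = 0.142857
90% ⇒ z* = 1.645; margin = 1.645·0.142857 = 0.235000
CI on z-scale: (-0.897463, -0.427463)
Back-transform: tanh(-0.897463) = -0.715060, tanh(-0.427463) = -0.403199

(-0.715, -0.403)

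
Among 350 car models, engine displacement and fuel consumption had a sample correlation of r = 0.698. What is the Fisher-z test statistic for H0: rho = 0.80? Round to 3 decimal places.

Fisher z: atanh(0.698) = 0.863390, atanh(0.80) = 1.098612
z = (z_r − z_0)·√(n−3) = (0.863390 − 1.098612)·√347 = -0.235222 · 18.627936 = -4.382

-4.382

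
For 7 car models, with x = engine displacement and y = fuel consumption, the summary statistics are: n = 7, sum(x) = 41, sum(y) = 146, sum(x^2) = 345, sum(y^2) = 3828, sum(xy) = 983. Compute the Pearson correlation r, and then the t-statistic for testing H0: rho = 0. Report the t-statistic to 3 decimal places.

S_xy = nΣxy − ΣxΣy = 7·983 − 41·146 = 6881 − 5986 = 895
S_xx = nΣx² − (Σx)² = 7·345 − 41² = 2415 − 1681 = 734
S_yy = nΣy² − (Σy)² = 7·3828 − 146² = 26796 − 21316 = 5480
r = S_xy / √(S_xx·S_yy) = 895 / √(734·5480) = 895 / √4022320 = 895 / 2005.5722 = 0.4463
t = r·√(n−2)/√(1−r²) = 0.4463·√5 / √(1−0.199184) = 0.997957 / 0.894883 = 1.115

1.115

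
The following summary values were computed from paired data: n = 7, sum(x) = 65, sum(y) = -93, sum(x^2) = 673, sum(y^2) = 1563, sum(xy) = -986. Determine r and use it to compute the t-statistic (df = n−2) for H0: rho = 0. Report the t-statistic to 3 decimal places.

-3.111

Numerator: nΣxy − (Σx)(Σy) = 7·(-986) − (65)(-93) = -857
Denominator: √[(nΣx²−(Σx)²)(nΣy²−(Σy)²)]
  nΣx²−(Σx)² = 7·673 − 4225 = 486;  nΣy²−(Σy)² = 7·1563 − 8649 = 2292
  √(486·2292) = √1113912 = 1055.4203
r = -857 / 1055.4203 = -0.8120
t = r·√(n−2)/√(1−r²) = -0.8120·√5 / √(1−0.659344) = -1.815687 / 0.583657 = -3.111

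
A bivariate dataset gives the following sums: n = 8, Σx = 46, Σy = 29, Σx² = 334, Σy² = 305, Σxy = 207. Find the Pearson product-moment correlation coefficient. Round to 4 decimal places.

0.3415

Numerator: nΣxy − (Σx)(Σy) = 8·207 − (46)(29) = 322
Denominator: √[(nΣx²−(Σx)²)(nΣy²−(Σy)²)]
  nΣx²−(Σx)² = 8·334 − 2116 = 556;  nΣy²−(Σy)² = 8·305 − 841 = 1599
  √(556·1599) = √889044 = 942.8913
r = 322 / 942.8913 = 0.3415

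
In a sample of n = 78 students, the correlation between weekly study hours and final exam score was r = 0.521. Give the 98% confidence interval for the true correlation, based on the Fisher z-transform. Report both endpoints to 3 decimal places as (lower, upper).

Fisher z: z_r = atanh(r) = ½·ln((1+0.521)/(1−0.521)) = 0.577711
SE(z) = 1/√(n−3) = 1/√75 = 0.115470
98% ⇒ z* = 2.326; margin = 2.326·0.115470 = 0.268583
CI on z-scale: (0.309128, 0.846294)
Back-transform: tanh(0.309128) = 0.299644, tanh(0.846294) = 0.689128

(0.300, 0.689)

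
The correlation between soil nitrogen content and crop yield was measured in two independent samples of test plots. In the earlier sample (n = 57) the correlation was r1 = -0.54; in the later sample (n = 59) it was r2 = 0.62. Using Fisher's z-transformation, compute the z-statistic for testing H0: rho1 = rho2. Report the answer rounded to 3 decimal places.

-6.969

z1 = atanh(-0.54) = -0.604156,  z2 = atanh(0.62) = 0.725005
SE = √(1/(n1−3) + 1/(n2−3)) = √(1/54 + 1/56) = √(0.0185185 + 0.0178571) = √0.0363756 = 0.190724
z = (z1 − z2)/SE = (-0.604156 − 0.725005) / 0.190724 = -1.329161 / 0.190724 = -6.969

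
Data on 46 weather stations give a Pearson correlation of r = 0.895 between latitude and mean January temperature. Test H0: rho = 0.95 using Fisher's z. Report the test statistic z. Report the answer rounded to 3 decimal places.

-2.526

Fisher z: atanh(0.895) = 1.446507, atanh(0.95) = 1.831781
z = (z_r − z_0)·√(n−3) = (1.446507 − 1.831781)·√43 = -0.385274 · 6.557439 = -2.526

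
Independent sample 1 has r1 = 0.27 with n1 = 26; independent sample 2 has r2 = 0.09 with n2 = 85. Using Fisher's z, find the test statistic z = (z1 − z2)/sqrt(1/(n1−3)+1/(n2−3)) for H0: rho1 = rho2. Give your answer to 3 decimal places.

0.791

Fisher z-transforms: z1 = atanh(0.27) = 0.276864, z2 = atanh(0.09) = 0.090244; difference d = 0.186620
Var(d) = 1/23 + 1/82 = 0.0434783 + 0.0121951 = 0.0556734
z = d/√Var(d) = 0.186620 / √0.0556734 = 0.186620 / 0.235952 = 0.791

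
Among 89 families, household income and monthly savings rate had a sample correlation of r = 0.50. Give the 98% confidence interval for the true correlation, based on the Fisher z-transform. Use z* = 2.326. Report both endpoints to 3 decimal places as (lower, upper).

Fisher z: z_r = atanh(r) = ½·ln((1+0.50)/(1−0.50)) = 0.549306
SE(z) = 1/√(n−3) = 1/√86 = 0.107833
98% ⇒ z* = 2.326; margin = 2.326·0.107833 = 0.250820
CI on z-scale: (0.298486, 0.800126)
Back-transform: tanh(0.298486) = 0.289926, tanh(0.800126) = 0.664107

(0.290, 0.664)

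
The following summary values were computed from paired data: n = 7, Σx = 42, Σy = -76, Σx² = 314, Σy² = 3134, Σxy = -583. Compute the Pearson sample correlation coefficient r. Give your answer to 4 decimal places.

Numerator: nΣxy − (Σx)(Σy) = 7·(-583) − (42)(-76) = -889
Denominator: √[(nΣx²−(Σx)²)(nΣy²−(Σy)²)]
  nΣx²−(Σx)² = 7·314 − 1764 = 434;  nΣy²−(Σy)² = 7·3134 − 5776 = 16162
  √(434·16162) = √7014308 = 2648.4539
r = -889 / 2648.4539 = -0.3357

-0.3357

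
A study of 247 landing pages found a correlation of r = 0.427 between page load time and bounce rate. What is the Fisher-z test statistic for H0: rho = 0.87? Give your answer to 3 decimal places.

z_r = atanh(0.427) = 0.456222,  z_0 = atanh(0.87) = 1.333080
SE = 1/√(n−3) = 1/√244 = 0.064018
z = (z_r − z_0)/SE = (0.456222 − 1.333080) / 0.064018 = -0.876858 / 0.064018 = -13.697

-13.697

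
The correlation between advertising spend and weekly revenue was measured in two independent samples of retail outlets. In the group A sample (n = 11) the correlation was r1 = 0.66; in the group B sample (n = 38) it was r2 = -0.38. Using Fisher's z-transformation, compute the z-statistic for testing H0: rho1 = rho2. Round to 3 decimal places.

z1 = atanh(0.66) = 0.792814,  z2 = atanh(-0.38) = -0.400060
SE = √(1/(n1−3) + 1/(n2−3)) = √(1/8 + 1/35) = √(0.1250000 + 0.0285714) = √0.1535714 = 0.391882
z = (z1 − z2)/SE = (0.792814 − (-0.400060)) / 0.391882 = 1.192874 / 0.391882 = 3.044

3.044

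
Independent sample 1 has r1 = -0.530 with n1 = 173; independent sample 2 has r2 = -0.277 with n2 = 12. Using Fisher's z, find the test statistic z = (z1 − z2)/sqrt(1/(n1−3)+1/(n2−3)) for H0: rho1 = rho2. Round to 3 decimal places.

Fisher z-transforms: z1 = atanh(-0.530) = -0.590145, z2 = atanh(-0.277) = -0.284430; difference d = -0.305715
Var(d) = 1/170 + 1/9 = 0.0058824 + 0.1111111 = 0.1169935
z = d/√Var(d) = -0.305715 / √0.1169935 = -0.305715 / 0.342043 = -0.894

-0.894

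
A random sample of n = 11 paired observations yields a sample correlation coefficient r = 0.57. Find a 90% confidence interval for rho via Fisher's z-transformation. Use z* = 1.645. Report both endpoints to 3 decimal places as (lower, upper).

Fisher z: z_r = atanh(r) = ½·ln((1+0.57)/(1−0.57)) = 0.647523
SE(z) = 1/√(n−3) = 1/√8 = 0.353553
90% ⇒ z* = 1.645; margin = 1.645·0.353553 = 0.581595
CI on z-scale: (0.065928, 1.229118)
Back-transform: tanh(0.065928) = 0.065833, tanh(1.229118) = 0.842323

(0.066, 0.842)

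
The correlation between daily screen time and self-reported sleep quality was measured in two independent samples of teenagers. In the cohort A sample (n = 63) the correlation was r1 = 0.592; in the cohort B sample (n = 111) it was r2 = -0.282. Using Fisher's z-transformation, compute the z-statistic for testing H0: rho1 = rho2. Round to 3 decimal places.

z1 = atanh(0.592) = 0.680740,  z2 = atanh(-0.282) = -0.289854
SE = √(1/(n1−3) + 1/(n2−3)) = √(1/60 + 1/108) = √(0.0166667 + 0.0092593) = √0.0259260 = 0.161016
z = (z1 − z2)/SE = (0.680740 − (-0.289854)) / 0.161016 = 0.970594 / 0.161016 = 6.028

6.028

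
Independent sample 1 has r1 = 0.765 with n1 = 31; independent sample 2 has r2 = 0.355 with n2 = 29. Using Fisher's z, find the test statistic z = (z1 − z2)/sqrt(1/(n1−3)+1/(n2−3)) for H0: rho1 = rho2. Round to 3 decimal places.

z1 = atanh(0.765) = 1.008160,  z2 = atanh(0.355) = 0.371153
SE = √(1/(n1−3) + 1/(n2−3)) = √(1/28 + 1/26) = √(0.0357143 + 0.0384615) = √0.0741758 = 0.272352
z = (z1 − z2)/SE = (1.008160 − 0.371153) / 0.272352 = 0.637007 / 0.272352 = 2.339

2.339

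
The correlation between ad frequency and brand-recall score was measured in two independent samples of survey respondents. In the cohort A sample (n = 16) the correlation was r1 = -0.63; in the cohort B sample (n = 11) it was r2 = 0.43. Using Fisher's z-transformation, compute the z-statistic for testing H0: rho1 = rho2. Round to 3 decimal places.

-2.673

z1 = atanh(-0.63) = -0.741416,  z2 = atanh(0.43) = 0.459897
SE = √(1/(n1−3) + 1/(n2−3)) = √(1/13 + 1/8) = √(0.0769231 + 0.1250000) = √0.2019231 = 0.449359
z = (z1 − z2)/SE = (-0.741416 − 0.459897) / 0.449359 = -1.201313 / 0.449359 = -2.673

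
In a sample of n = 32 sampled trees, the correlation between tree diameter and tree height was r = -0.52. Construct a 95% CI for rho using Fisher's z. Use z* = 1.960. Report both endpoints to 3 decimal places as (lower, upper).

(-0.735, -0.209)

Fisher z: z_r = atanh(r) = ½·ln((1+(-0.52))/(1−(-0.52))) = -0.576340
SE(z) = 1/√(n−3) = 1/√29 = 0.185695
95% ⇒ z* = 1.960; margin = 1.960·0.185695 = 0.363962
CI on z-scale: (-0.940302, -0.212378)
Back-transform: tanh(-0.940302) = -0.735361, tanh(-0.212378) = -0.209242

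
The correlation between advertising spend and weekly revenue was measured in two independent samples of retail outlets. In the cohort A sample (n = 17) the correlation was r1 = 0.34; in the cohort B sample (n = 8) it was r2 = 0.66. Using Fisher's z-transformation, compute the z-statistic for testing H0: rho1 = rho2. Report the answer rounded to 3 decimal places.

z1 = atanh(0.34) = 0.354093,  z2 = atanh(0.66) = 0.792814
SE = √(1/(n1−3) + 1/(n2−3)) = √(1/14 + 1/5) = √(0.0714286 + 0.2000000) = √0.2714286 = 0.520988
z = (z1 − z2)/SE = (0.354093 − 0.792814) / 0.520988 = -0.438721 / 0.520988 = -0.842

-0.842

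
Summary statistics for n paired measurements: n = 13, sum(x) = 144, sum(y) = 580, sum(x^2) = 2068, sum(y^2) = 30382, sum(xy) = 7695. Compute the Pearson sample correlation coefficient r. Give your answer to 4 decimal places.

0.8703

Numerator: nΣxy − (Σx)(Σy) = 13·7695 − (144)(580) = 16515
Denominator: √[(nΣx²−(Σx)²)(nΣy²−(Σy)²)]
  nΣx²−(Σx)² = 13·2068 − 20736 = 6148;  nΣy²−(Σy)² = 13·30382 − 336400 = 58566
  √(6148·58566) = √360063768 = 18975.3463
r = 16515 / 18975.3463 = 0.8703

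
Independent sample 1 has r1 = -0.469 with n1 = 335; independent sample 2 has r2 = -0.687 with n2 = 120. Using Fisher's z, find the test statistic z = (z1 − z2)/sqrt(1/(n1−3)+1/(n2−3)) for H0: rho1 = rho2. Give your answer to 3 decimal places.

3.102

Fisher z-transforms: z1 = atanh(-0.469) = -0.508788, z2 = atanh(-0.687) = -0.842252; difference d = 0.333464
Var(d) = 1/332 + 1/117 = 0.0030120 + 0.0085470 = 0.0115590
z = d/√Var(d) = 0.333464 / √0.0115590 = 0.333464 / 0.107513 = 3.102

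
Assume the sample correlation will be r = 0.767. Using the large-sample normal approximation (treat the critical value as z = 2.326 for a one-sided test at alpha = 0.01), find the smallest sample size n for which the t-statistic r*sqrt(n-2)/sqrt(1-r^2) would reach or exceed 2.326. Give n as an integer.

6

Need r·√(n−2)/√(1−r²) ≥ 2.326
√(n−2) ≥ 2.326·√(1−0.588289) / 0.767 = 2.326·0.641647 / 0.767 = 1.9459
n−2 ≥ 3.7865  ⇒  n ≥ 5.7865
Smallest integer n = 6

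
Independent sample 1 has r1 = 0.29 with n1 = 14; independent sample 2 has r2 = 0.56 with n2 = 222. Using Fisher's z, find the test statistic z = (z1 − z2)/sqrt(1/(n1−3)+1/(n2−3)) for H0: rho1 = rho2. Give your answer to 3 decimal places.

z1 = atanh(0.29) = 0.298566,  z2 = atanh(0.56) = 0.632833
SE = √(1/(n1−3) + 1/(n2−3)) = √(1/11 + 1/219) = √(0.0909091 + 0.0045662) = √0.0954753 = 0.308991
z = (z1 − z2)/SE = (0.298566 − 0.632833) / 0.308991 = -0.334267 / 0.308991 = -1.082

-1.082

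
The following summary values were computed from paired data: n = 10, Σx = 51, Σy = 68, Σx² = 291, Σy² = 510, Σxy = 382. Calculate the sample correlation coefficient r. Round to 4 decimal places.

Numerator: nΣxy − (Σx)(Σy) = 10·382 − (51)(68) = 352
Denominator: √[(nΣx²−(Σx)²)(nΣy²−(Σy)²)]
  nΣx²−(Σx)² = 10·291 − 2601 = 309;  nΣy²−(Σy)² = 10·510 − 4624 = 476
  √(309·476) = √147084 = 383.5153
r = 352 / 383.5153 = 0.9178

0.9178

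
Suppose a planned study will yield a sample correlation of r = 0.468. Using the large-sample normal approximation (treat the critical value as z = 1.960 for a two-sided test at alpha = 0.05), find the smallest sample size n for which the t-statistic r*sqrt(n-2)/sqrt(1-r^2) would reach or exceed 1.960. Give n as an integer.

16

Need r·√(n−2)/√(1−r²) ≥ 1.960
√(n−2) ≥ 1.960·√(1−0.219024) / 0.468 = 1.960·0.883728 / 0.468 = 3.7011
n−2 ≥ 13.6981  ⇒  n ≥ 15.6981
Smallest integer n = 16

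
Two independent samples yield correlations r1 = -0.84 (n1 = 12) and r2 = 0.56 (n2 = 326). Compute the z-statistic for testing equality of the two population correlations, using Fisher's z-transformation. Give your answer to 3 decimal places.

-5.486

Fisher z-transforms: z1 = atanh(-0.84) = -1.221174, z2 = atanh(0.56) = 0.632833; difference d = -1.854007
Var(d) = 1/9 + 1/323 = 0.1111111 + 0.0030960 = 0.1142071
z = d/√Var(d) = -1.854007 / √0.1142071 = -1.854007 / 0.337945 = -5.486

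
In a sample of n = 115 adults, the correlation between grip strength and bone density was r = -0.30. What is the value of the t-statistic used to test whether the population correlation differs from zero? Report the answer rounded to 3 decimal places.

-3.343

1 − r² = 1 − 0.0900 = 0.9100;  √(1−r²) = 0.953939
√(n−2) = √113 = 10.630146
t = r·√(n−2)/√(1−r²) = -0.30 · 10.630146 / 0.953939 = -3.343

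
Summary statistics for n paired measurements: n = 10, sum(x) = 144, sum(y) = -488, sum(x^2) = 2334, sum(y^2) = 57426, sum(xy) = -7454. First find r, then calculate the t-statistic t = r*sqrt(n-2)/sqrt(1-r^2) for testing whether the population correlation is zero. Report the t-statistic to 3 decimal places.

-0.412

S_xy = nΣxy − ΣxΣy = 10·(-7454) − 144·(-488) = -74540 − (-70272) = -4268
S_xx = nΣx² − (Σx)² = 10·2334 − 144² = 23340 − 20736 = 2604
S_yy = nΣy² − (Σy)² = 10·57426 − (-488)² = 574260 − 238144 = 336116
r = S_xy / √(S_xx·S_yy) = -4268 / √(2604·336116) = -4268 / √875246064 = -4268 / 29584.5579 = -0.1443
t = r·√(n−2)/√(1−r²) = -0.1443·√8 / √(1−0.020822) = -0.408142 / 0.989534 = -0.412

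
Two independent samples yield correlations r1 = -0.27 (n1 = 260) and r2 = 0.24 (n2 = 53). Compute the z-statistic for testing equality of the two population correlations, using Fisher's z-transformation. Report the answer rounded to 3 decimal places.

z1 = atanh(-0.27) = -0.276864,  z2 = atanh(0.24) = 0.244774
SE = √(1/(n1−3) + 1/(n2−3)) = √(1/257 + 1/50) = √(0.0038911 + 0.0200000) = √0.0238911 = 0.154567
z = (z1 − z2)/SE = (-0.276864 − 0.244774) / 0.154567 = -0.521638 / 0.154567 = -3.375

-3.375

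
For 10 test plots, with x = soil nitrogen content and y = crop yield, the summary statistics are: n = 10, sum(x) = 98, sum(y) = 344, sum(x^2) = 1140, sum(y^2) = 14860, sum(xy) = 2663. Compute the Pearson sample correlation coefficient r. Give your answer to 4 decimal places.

S_xy = nΣxy − ΣxΣy = 10·2663 − 98·344 = 26630 − 33712 = -7082
S_xx = nΣx² − (Σx)² = 10·1140 − 98² = 11400 − 9604 = 1796
S_yy = nΣy² − (Σy)² = 10·14860 − 344² = 148600 − 118336 = 30264
r = S_xy / √(S_xx·S_yy) = -7082 / √(1796·30264) = -7082 / √54354144 = -7082 / 7372.5263 = -0.9606

-0.9606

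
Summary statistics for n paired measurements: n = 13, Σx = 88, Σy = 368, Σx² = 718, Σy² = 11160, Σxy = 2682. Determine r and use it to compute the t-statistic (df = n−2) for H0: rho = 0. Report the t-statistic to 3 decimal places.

Numerator: nΣxy − (Σx)(Σy) = 13·2682 − (88)(368) = 2482
Denominator: √[(nΣx²−(Σx)²)(nΣy²−(Σy)²)]
  nΣx²−(Σx)² = 13·718 − 7744 = 1590;  nΣy²−(Σy)² = 13·11160 − 135424 = 9656
  √(1590·9656) = √15353040 = 3918.2955
r = 2482 / 3918.2955 = 0.6334
t = r·√(n−2)/√(1−r²) = 0.6334·√11 / √(1−0.401196) = 2.100750 / 0.773824 = 2.715

2.715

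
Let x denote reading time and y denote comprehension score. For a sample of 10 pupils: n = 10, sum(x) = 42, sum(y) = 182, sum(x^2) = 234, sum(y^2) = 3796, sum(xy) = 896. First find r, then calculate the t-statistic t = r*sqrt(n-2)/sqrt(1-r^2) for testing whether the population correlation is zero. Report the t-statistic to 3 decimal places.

3.626

Numerator: nΣxy − (Σx)(Σy) = 10·896 − (42)(182) = 1316
Denominator: √[(nΣx²−(Σx)²)(nΣy²−(Σy)²)]
  nΣx²−(Σx)² = 10·234 − 1764 = 576;  nΣy²−(Σy)² = 10·3796 − 33124 = 4836
  √(576·4836) = √2785536 = 1668.9925
r = 1316 / 1668.9925 = 0.7885
t = r·√(n−2)/√(1−r²) = 0.7885·√8 / √(1−0.621732) = 2.230215 / 0.615035 = 3.626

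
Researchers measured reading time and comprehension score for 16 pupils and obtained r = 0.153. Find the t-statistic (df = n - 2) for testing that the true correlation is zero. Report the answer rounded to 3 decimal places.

0.579

t = r·√(n−2) / √(1−r²) with r = 0.153, n = 16
  = 0.153·√14 / √(1 − 0.023409)
  = 0.153·3.741657 / 0.988226
  = 0.572474 / 0.988226 = 0.579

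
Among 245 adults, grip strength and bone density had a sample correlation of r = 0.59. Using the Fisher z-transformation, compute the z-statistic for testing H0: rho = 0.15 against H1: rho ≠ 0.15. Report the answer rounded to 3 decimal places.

z_r = atanh(0.59) = 0.677666,  z_0 = atanh(0.15) = 0.151140
SE = 1/√(n−3) = 1/√242 = 0.064282
z = (z_r − z_0)/SE = (0.677666 − 0.151140) / 0.064282 = 0.526526 / 0.064282 = 8.191

8.191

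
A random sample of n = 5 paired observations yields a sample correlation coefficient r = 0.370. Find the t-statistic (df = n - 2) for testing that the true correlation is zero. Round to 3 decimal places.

t = r·√(n−2) / √(1−r²) with r = 0.370, n = 5
  = 0.370·√3 / √(1 − 0.136900)
  = 0.370·1.732051 / 0.929032
  = 0.640859 / 0.929032 = 0.690

0.690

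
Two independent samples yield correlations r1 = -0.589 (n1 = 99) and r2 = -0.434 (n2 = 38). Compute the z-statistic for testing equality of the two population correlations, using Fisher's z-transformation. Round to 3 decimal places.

-1.070

z1 = atanh(-0.589) = -0.676133,  z2 = atanh(-0.434) = -0.464814
SE = √(1/(n1−3) + 1/(n2−3)) = √(1/96 + 1/35) = √(0.0104167 + 0.0285714) = √0.0389881 = 0.197454
z = (z1 − z2)/SE = (-0.676133 − (-0.464814)) / 0.197454 = -0.211319 / 0.197454 = -1.070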